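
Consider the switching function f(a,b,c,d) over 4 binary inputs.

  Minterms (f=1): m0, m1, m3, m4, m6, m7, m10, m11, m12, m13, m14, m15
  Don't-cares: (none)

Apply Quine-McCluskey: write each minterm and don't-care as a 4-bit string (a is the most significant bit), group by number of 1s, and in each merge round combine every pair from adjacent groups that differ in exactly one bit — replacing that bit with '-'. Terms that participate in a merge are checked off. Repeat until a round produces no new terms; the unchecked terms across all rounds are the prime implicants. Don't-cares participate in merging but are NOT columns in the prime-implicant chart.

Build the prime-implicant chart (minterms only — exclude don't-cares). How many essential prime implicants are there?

[col 0] 0000*, 0001*, 0011*, 0100*, 0110*, 0111*, 1010*, 1011*, 1100*, 1101*, 1110*, 1111*
[col 1] -011*, -100*, -110*, -111*, 0-00, 0-11*, 00-1, 000-, 01-0*, 011-*, 1-10*, 1-11*, 101-*, 11-0*, 11-1*, 110-*, 111-*
[col 2] --11, -1-0, -11-, 1-1-, 11--
Prime implicants: --11, -1-0, -11-, 0-00, 00-1, 000-, 1-1-, 11--
PI chart (minterm → PIs covering it):
  0 | 0-00,000-
  1 | 00-1,000-
  3 | --11,00-1
  4 | -1-0,0-00
  6 | -1-0,-11-
  7 | --11,-11-
  10 | 1-1-  (sole → essential)
  11 | --11,1-1-
  12 | -1-0,11--
  13 | 11--  (sole → essential)
  14 | -1-0,-11-,1-1-,11--
  15 | --11,-11-,1-1-,11--
Essential prime implicants: 1-1-, 11--

2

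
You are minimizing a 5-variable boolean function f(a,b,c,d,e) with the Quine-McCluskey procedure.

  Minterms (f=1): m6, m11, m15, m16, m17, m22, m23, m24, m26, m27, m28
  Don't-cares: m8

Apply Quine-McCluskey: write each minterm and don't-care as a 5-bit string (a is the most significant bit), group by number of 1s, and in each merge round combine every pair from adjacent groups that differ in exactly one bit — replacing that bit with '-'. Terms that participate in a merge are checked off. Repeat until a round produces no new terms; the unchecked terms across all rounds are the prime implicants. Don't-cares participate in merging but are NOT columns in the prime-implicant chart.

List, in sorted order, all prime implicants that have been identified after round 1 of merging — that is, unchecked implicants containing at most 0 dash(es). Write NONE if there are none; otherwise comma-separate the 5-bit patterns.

NONE

[col 0] 00110*, 01000*, 01011*, 01111*, 10000*, 10001*, 10110*, 10111*, 11000*, 11010*, 11011*, 11100*
[col 1] -0110, -1000, -1011, 01-11, 1-000, 1000-, 1011-, 11-00, 110-0, 1101-
Prime implicants: -0110, -1000, -1011, 01-11, 1-000, 1000-, 1011-, 11-00, 110-0, 1101-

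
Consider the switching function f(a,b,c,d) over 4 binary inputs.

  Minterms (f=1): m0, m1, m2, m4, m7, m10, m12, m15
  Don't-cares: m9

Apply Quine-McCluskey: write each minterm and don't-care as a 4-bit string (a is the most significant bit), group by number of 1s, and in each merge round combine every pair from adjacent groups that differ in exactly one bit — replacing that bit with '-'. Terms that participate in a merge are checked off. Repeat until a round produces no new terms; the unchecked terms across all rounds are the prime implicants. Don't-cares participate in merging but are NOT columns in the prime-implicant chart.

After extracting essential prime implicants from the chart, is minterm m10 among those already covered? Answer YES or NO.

YES

[col 0] 0000*, 0001*, 0010*, 0100*, 0111*, 1001*, 1010*, 1100*, 1111*
[col 1] -001, -010, -100, -111, 0-00, 00-0, 000-
Prime implicants: -001, -010, -100, -111, 0-00, 00-0, 000-
PI chart (minterm → PIs covering it):
  0 | 0-00,00-0,000-
  1 | -001,000-
  2 | -010,00-0
  4 | -100,0-00
  7 | -111  (sole → essential)
  10 | -010  (sole → essential)
  12 | -100  (sole → essential)
  15 | -111  (sole → essential)
Essential prime implicants: -010, -100, -111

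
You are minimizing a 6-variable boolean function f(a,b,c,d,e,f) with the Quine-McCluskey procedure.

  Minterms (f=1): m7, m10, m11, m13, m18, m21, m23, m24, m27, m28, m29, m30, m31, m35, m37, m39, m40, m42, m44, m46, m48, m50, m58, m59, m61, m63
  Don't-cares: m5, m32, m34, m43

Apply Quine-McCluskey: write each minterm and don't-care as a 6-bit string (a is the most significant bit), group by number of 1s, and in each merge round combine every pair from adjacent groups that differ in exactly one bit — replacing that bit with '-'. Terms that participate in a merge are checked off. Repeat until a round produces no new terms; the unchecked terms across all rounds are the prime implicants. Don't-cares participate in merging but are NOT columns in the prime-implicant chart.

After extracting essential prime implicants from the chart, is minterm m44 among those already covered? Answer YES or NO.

YES

Round 0: 000101✓ 000111✓ 001010✓ 001011✓ 001101✓ 010010✓ 010101✓ 010111✓ 011000✓ 011011✓ 011100✓ 011101✓ 011110✓ 011111✓ 100000✓ 100010✓ 100011✓ 100101✓ 100111✓ 101000✓ 101010✓ 101011✓ 101100✓ 101110✓ 110000✓ 110010✓ 111010✓ 111011✓ 111101✓ 111111✓
Round 1: -00101✓ -00111✓ -01010✓ -01011✓ -10010 -11011✓ -11101✓ -11111✓ 0-0101✓ 0-0111✓ 0-1011✓ 0-1101✓ 00-101✓ 0001-1✓ 00101-✓ 01-101✓ 01-111✓ 0101-1✓ 011-00 011-11✓ 0111-0✓ 0111-1✓ 01110-✓ 01111-✓ 1-0000✓ 1-0010✓ 1-1010✓ 1-1011✓ 10-000✓ 10-010✓ 10-011✓ 100-11 1000-0✓ 10001-✓ 1001-1✓ 101-00✓ 101-10✓ 1010-0✓ 10101-✓ 1011-0✓ 11-010✓ 1100-0✓ 111-11✓ 11101-✓ 1111-1✓
Round 2: --1011 -001-1 -0101- -11-11 -111-1 0--101 0-01-1 01-1-1 0111-- 1--010 1-00-0 1-101- 10-0-0 10-01- 101--0
PIs = {--1011, -001-1, -0101-, -10010, -11-11, -111-1, 0--101, 0-01-1, 01-1-1, 011-00, 0111--, 1--010, 1-00-0, 1-101-, 10-0-0, 10-01-, 100-11, 101--0}
Coverage chart:
  m7: -001-1,0-01-1
  m10: -0101- ←essential
  m11: --1011,-0101-
  m13: 0--101 ←essential
  m18: -10010 ←essential
  m21: 0--101,0-01-1,01-1-1
  m23: 0-01-1,01-1-1
  m24: 011-00 ←essential
  m27: --1011,-11-11
  m28: 011-00,0111--
  m29: -111-1,0--101,01-1-1,0111--
  m30: 0111-- ←essential
  m31: -11-11,-111-1,01-1-1,0111--
  m35: 10-01-,100-11
  m37: -001-1 ←essential
  m39: -001-1,100-11
  m40: 10-0-0,101--0
  m42: -0101-,1--010,1-101-,10-0-0,10-01-,101--0
  m44: 101--0 ←essential
  m46: 101--0 ←essential
  m48: 1-00-0 ←essential
  m50: -10010,1--010,1-00-0
  m58: 1--010,1-101-
  m59: --1011,-11-11,1-101-
  m61: -111-1 ←essential
  m63: -11-11,-111-1
Essential: -001-1, -0101-, -10010, -111-1, 0--101, 011-00, 0111--, 1-00-0, 101--0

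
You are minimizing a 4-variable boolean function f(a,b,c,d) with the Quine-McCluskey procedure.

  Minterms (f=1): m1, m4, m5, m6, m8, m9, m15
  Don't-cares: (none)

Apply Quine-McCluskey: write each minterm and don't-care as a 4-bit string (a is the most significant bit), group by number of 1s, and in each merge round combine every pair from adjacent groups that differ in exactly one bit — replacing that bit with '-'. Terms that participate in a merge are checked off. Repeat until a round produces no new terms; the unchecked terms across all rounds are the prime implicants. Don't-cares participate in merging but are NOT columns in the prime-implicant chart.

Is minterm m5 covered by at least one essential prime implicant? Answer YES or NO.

size-2^0 implicants → 0001(✓)  0100(✓)  0101(✓)  0110(✓)  1000(✓)  1001(✓)  1111
size-2^1 implicants → -001  0-01  01-0  010-  100-
Unchecked terms (primes): -001, 0-01, 01-0, 010-, 100-, 1111
Minterm coverage:
  m1 ⊆ -001,0-01
  m4 ⊆ 01-0,010-
  m5 ⊆ 0-01,010-
  m6 ⊆ 01-0 [E]
  m8 ⊆ 100- [E]
  m9 ⊆ -001,100-
  m15 ⊆ 1111 [E]
E = {01-0, 100-, 1111}

NO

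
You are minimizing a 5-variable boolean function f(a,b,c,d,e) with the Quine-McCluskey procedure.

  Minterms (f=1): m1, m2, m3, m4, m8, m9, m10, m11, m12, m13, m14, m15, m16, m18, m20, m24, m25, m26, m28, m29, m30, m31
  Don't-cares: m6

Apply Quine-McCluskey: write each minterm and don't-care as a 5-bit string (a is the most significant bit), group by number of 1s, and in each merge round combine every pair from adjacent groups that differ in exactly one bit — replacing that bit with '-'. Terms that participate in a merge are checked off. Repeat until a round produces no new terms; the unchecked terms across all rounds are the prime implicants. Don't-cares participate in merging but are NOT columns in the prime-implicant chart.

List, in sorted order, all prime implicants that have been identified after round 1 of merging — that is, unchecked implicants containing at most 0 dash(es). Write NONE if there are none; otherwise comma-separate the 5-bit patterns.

NONE

size-2^0 implicants → 00001(✓)  00010(✓)  00011(✓)  00100(✓)  00110(✓)  01000(✓)  01001(✓)  01010(✓)  01011(✓)  01100(✓)  01101(✓)  01110(✓)  01111(✓)  10000(✓)  10010(✓)  10100(✓)  11000(✓)  11001(✓)  11010(✓)  11100(✓)  11101(✓)  11110(✓)  11111(✓)
size-2^1 implicants → -0010(✓)  -0100(✓)  -1000(✓)  -1001(✓)  -1010(✓)  -1100(✓)  -1101(✓)  -1110(✓)  -1111(✓)  0-001(✓)  0-010(✓)  0-011(✓)  0-100(✓)  0-110(✓)  00-10(✓)  000-1(✓)  0001-(✓)  001-0(✓)  01-00(✓)  01-01(✓)  01-10(✓)  01-11(✓)  010-0(✓)  010-1(✓)  0100-(✓)  0101-(✓)  011-0(✓)  011-1(✓)  0110-(✓)  0111-(✓)  1-000(✓)  1-010(✓)  1-100(✓)  10-00(✓)  100-0(✓)  11-00(✓)  11-01(✓)  11-10(✓)  110-0(✓)  1100-(✓)  111-0(✓)  111-1(✓)  1110-(✓)  1111-(✓)
size-2^2 implicants → --010  --100  -1-00(✓)  -1-01(✓)  -1-10(✓)  -10-0(✓)  -100-(✓)  -11-0(✓)  -11-1(✓)  -110-(✓)  -111-(✓)  0--10  0-0-1  0-01-  0-1-0  01--0(✓)  01--1(✓)  01-0-(✓)  01-1-(✓)  010--(✓)  011--(✓)  1--00  1-0-0  11--0(✓)  11-0-(✓)  111--(✓)
size-2^3 implicants → -1--0  -1-0-  -11--  01---
Unchecked terms (primes): --010, --100, -1--0, -1-0-, -11--, 0--10, 0-0-1, 0-01-, 0-1-0, 01---, 1--00, 1-0-0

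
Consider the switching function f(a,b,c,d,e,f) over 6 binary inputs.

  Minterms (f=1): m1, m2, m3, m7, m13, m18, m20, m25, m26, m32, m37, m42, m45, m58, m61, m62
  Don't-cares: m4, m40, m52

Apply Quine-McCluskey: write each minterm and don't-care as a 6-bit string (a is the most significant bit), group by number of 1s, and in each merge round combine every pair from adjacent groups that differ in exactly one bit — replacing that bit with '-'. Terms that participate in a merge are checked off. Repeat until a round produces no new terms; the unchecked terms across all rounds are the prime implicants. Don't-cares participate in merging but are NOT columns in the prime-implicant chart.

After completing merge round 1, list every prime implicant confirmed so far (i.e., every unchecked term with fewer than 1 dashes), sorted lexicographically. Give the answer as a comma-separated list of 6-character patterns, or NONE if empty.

011001

Round 0: 000001✓ 000010✓ 000011✓ 000100✓ 000111✓ 001101✓ 010010✓ 010100✓ 011001 011010✓ 100000✓ 100101✓ 101000✓ 101010✓ 101101✓ 110100✓ 111010✓ 111101✓ 111110✓
Round 1: -01101 -10100 -11010 0-0010 0-0100 000-11 0000-1 00001- 01-010 1-1010 1-1101 10-000 10-101 1010-0 111-10
PIs = {-01101, -10100, -11010, 0-0010, 0-0100, 000-11, 0000-1, 00001-, 01-010, 011001, 1-1010, 1-1101, 10-000, 10-101, 1010-0, 111-10}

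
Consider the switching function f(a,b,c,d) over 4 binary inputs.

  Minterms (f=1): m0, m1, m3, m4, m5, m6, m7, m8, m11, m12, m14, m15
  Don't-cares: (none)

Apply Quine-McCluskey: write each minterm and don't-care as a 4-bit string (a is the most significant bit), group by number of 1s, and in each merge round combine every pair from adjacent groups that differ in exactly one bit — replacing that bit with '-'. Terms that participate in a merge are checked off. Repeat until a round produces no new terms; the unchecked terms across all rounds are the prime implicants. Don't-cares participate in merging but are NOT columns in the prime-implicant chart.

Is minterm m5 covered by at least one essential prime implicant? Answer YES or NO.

Round 0: 0000✓ 0001✓ 0011✓ 0100✓ 0101✓ 0110✓ 0111✓ 1000✓ 1011✓ 1100✓ 1110✓ 1111✓
Round 1: -000✓ -011✓ -100✓ -110✓ -111✓ 0-00✓ 0-01✓ 0-11✓ 00-1✓ 000-✓ 01-0✓ 01-1✓ 010-✓ 011-✓ 1-00✓ 1-11✓ 11-0✓ 111-✓
Round 2: --00 --11 -1-0 -11- 0--1 0-0- 01--
PIs = {--00, --11, -1-0, -11-, 0--1, 0-0-, 01--}
Coverage chart:
  m0: --00,0-0-
  m1: 0--1,0-0-
  m3: --11,0--1
  m4: --00,-1-0,0-0-,01--
  m5: 0--1,0-0-,01--
  m6: -1-0,-11-,01--
  m7: --11,-11-,0--1,01--
  m8: --00 ←essential
  m11: --11 ←essential
  m12: --00,-1-0
  m14: -1-0,-11-
  m15: --11,-11-
Essential: --00, --11

NO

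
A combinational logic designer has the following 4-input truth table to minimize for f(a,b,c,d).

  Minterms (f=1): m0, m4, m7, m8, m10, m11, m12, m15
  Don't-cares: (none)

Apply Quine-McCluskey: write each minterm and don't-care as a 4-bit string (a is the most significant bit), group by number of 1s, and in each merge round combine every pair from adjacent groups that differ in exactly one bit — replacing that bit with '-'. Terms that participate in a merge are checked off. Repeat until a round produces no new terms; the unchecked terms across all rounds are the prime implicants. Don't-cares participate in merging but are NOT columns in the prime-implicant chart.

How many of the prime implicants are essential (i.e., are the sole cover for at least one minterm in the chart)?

2

[col 0] 0000*, 0100*, 0111*, 1000*, 1010*, 1011*, 1100*, 1111*
[col 1] -000*, -100*, -111, 0-00*, 1-00*, 1-11, 10-0, 101-
[col 2] --00
Prime implicants: --00, -111, 1-11, 10-0, 101-
PI chart (minterm → PIs covering it):
  0 | --00  (sole → essential)
  4 | --00  (sole → essential)
  7 | -111  (sole → essential)
  8 | --00,10-0
  10 | 10-0,101-
  11 | 1-11,101-
  12 | --00  (sole → essential)
  15 | -111,1-11
Essential prime implicants: --00, -111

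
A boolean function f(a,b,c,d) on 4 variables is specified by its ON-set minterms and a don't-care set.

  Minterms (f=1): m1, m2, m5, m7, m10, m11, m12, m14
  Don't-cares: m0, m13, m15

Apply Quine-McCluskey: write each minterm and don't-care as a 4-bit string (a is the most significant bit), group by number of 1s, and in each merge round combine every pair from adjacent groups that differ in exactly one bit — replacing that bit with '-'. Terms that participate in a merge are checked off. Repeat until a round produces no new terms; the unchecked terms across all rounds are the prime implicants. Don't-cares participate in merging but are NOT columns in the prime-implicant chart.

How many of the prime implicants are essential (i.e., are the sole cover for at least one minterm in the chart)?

3

Round 0: 0000✓ 0001✓ 0010✓ 0101✓ 0111✓ 1010✓ 1011✓ 1100✓ 1101✓ 1110✓ 1111✓
Round 1: -010 -101✓ -111✓ 0-01 00-0 000- 01-1✓ 1-10✓ 1-11✓ 101-✓ 11-0✓ 11-1✓ 110-✓ 111-✓
Round 2: -1-1 1-1- 11--
PIs = {-010, -1-1, 0-01, 00-0, 000-, 1-1-, 11--}
Coverage chart:
  m1: 0-01,000-
  m2: -010,00-0
  m5: -1-1,0-01
  m7: -1-1 ←essential
  m10: -010,1-1-
  m11: 1-1- ←essential
  m12: 11-- ←essential
  m14: 1-1-,11--
Essential: -1-1, 1-1-, 11--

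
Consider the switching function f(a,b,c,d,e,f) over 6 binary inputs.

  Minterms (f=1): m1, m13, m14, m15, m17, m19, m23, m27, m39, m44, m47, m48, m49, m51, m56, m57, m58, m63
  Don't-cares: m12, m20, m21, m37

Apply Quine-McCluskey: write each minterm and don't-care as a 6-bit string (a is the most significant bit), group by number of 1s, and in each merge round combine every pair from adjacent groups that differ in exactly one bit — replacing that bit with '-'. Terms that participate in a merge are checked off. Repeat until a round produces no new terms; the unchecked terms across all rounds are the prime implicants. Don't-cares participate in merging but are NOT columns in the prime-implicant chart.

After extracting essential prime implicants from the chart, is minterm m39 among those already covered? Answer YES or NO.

NO

[col 0] 000001*, 001100*, 001101*, 001110*, 001111*, 010001*, 010011*, 010100*, 010101*, 010111*, 011011*, 100101*, 100111*, 101100*, 101111*, 110000*, 110001*, 110011*, 111000*, 111001*, 111010*, 111111*
[col 1] -01100, -01111, -10001*, -10011*, 0-0001, 0011-0*, 0011-1*, 00110-*, 00111-*, 01-011, 010-01*, 010-11*, 0100-1*, 0101-1*, 01010-, 1-1111, 10-111, 1001-1, 11-000*, 11-001*, 1100-1*, 11000-*, 1110-0, 11100-*
[col 2] -100-1, 0011--, 010--1, 11-00-
Prime implicants: -01100, -01111, -100-1, 0-0001, 0011--, 01-011, 010--1, 01010-, 1-1111, 10-111, 1001-1, 11-00-, 1110-0
PI chart (minterm → PIs covering it):
  1 | 0-0001  (sole → essential)
  13 | 0011--  (sole → essential)
  14 | 0011--  (sole → essential)
  15 | -01111,0011--
  17 | -100-1,0-0001,010--1
  19 | -100-1,01-011,010--1
  23 | 010--1  (sole → essential)
  27 | 01-011  (sole → essential)
  39 | 10-111,1001-1
  44 | -01100  (sole → essential)
  47 | -01111,1-1111,10-111
  48 | 11-00-  (sole → essential)
  49 | -100-1,11-00-
  51 | -100-1  (sole → essential)
  56 | 11-00-,1110-0
  57 | 11-00-  (sole → essential)
  58 | 1110-0  (sole → essential)
  63 | 1-1111  (sole → essential)
Essential prime implicants: -01100, -100-1, 0-0001, 0011--, 01-011, 010--1, 1-1111, 11-00-, 1110-0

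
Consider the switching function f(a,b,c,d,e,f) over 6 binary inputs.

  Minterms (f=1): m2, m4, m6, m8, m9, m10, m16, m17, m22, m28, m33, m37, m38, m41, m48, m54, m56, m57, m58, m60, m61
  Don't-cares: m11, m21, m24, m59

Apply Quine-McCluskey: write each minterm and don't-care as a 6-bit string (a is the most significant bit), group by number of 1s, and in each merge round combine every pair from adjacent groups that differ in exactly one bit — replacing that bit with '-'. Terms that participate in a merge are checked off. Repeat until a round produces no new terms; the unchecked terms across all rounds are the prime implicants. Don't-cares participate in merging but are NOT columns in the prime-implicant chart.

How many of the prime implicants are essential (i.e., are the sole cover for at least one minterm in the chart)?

size-2^0 implicants → 000010(✓)  000100(✓)  000110(✓)  001000(✓)  001001(✓)  001010(✓)  001011(✓)  010000(✓)  010001(✓)  010101(✓)  010110(✓)  011000(✓)  011100(✓)  100001(✓)  100101(✓)  100110(✓)  101001(✓)  110000(✓)  110110(✓)  111000(✓)  111001(✓)  111010(✓)  111011(✓)  111100(✓)  111101(✓)
size-2^1 implicants → -00110(✓)  -01001  -10000(✓)  -10110(✓)  -11000(✓)  -11100(✓)  0-0110(✓)  0-1000  00-010  000-10  0001-0  0010-0(✓)  0010-1(✓)  00100-(✓)  00101-(✓)  01-000(✓)  010-01  01000-  011-00(✓)  1-0110(✓)  1-1001  10-001  100-01  11-000(✓)  111-00(✓)  111-01(✓)  1110-0(✓)  1110-1(✓)  11100-(✓)  11101-(✓)  11110-(✓)
size-2^2 implicants → --0110  -1-000  -11-00  0010--  111-0-  1110--
Unchecked terms (primes): --0110, -01001, -1-000, -11-00, 0-1000, 00-010, 000-10, 0001-0, 0010--, 010-01, 01000-, 1-1001, 10-001, 100-01, 111-0-, 1110--
Minterm coverage:
  m2 ⊆ 00-010,000-10
  m4 ⊆ 0001-0 [E]
  m6 ⊆ --0110,000-10,0001-0
  m8 ⊆ 0-1000,0010--
  m9 ⊆ -01001,0010--
  m10 ⊆ 00-010,0010--
  m16 ⊆ -1-000,01000-
  m17 ⊆ 010-01,01000-
  m22 ⊆ --0110 [E]
  m28 ⊆ -11-00 [E]
  m33 ⊆ 10-001,100-01
  m37 ⊆ 100-01 [E]
  m38 ⊆ --0110 [E]
  m41 ⊆ -01001,1-1001,10-001
  m48 ⊆ -1-000 [E]
  m54 ⊆ --0110 [E]
  m56 ⊆ -1-000,-11-00,111-0-,1110--
  m57 ⊆ 1-1001,111-0-,1110--
  m58 ⊆ 1110-- [E]
  m60 ⊆ -11-00,111-0-
  m61 ⊆ 111-0- [E]
E = {--0110, -1-000, -11-00, 0001-0, 100-01, 111-0-, 1110--}

7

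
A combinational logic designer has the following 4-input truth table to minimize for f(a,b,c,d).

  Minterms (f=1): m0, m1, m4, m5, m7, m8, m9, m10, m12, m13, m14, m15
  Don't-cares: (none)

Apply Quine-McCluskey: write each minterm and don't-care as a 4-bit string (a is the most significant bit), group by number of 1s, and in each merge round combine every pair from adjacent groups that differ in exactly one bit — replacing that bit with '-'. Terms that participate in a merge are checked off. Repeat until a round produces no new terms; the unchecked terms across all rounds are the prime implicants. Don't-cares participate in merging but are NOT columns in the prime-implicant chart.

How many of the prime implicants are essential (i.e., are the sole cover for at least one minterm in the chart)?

Round 0: 0000✓ 0001✓ 0100✓ 0101✓ 0111✓ 1000✓ 1001✓ 1010✓ 1100✓ 1101✓ 1110✓ 1111✓
Round 1: -000✓ -001✓ -100✓ -101✓ -111✓ 0-00✓ 0-01✓ 000-✓ 01-1✓ 010-✓ 1-00✓ 1-01✓ 1-10✓ 10-0✓ 100-✓ 11-0✓ 11-1✓ 110-✓ 111-✓
Round 2: --00✓ --01✓ -00-✓ -1-1 -10-✓ 0-0-✓ 1--0 1-0-✓ 11--
Round 3: --0-
PIs = {--0-, -1-1, 1--0, 11--}
Coverage chart:
  m0: --0- ←essential
  m1: --0- ←essential
  m4: --0- ←essential
  m5: --0-,-1-1
  m7: -1-1 ←essential
  m8: --0-,1--0
  m9: --0- ←essential
  m10: 1--0 ←essential
  m12: --0-,1--0,11--
  m13: --0-,-1-1,11--
  m14: 1--0,11--
  m15: -1-1,11--
Essential: --0-, -1-1, 1--0

3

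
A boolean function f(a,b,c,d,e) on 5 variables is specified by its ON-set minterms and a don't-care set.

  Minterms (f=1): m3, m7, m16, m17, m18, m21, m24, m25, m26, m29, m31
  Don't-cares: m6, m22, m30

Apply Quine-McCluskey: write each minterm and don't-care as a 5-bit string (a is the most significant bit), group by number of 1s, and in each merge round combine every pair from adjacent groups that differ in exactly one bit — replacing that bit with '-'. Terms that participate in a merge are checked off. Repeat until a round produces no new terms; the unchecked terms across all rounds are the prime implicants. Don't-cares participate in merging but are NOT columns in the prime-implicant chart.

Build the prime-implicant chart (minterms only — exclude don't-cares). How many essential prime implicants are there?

2

[col 0] 00011*, 00110*, 00111*, 10000*, 10001*, 10010*, 10101*, 10110*, 11000*, 11001*, 11010*, 11101*, 11110*, 11111*
[col 1] -0110, 00-11, 0011-, 1-000*, 1-001*, 1-010*, 1-101*, 1-110*, 10-01*, 10-10*, 100-0*, 1000-*, 11-01*, 11-10*, 110-0*, 1100-*, 111-1, 1111-
[col 2] 1--01, 1--10, 1-0-0, 1-00-
Prime implicants: -0110, 00-11, 0011-, 1--01, 1--10, 1-0-0, 1-00-, 111-1, 1111-
PI chart (minterm → PIs covering it):
  3 | 00-11  (sole → essential)
  7 | 00-11,0011-
  16 | 1-0-0,1-00-
  17 | 1--01,1-00-
  18 | 1--10,1-0-0
  21 | 1--01  (sole → essential)
  24 | 1-0-0,1-00-
  25 | 1--01,1-00-
  26 | 1--10,1-0-0
  29 | 1--01,111-1
  31 | 111-1,1111-
Essential prime implicants: 00-11, 1--01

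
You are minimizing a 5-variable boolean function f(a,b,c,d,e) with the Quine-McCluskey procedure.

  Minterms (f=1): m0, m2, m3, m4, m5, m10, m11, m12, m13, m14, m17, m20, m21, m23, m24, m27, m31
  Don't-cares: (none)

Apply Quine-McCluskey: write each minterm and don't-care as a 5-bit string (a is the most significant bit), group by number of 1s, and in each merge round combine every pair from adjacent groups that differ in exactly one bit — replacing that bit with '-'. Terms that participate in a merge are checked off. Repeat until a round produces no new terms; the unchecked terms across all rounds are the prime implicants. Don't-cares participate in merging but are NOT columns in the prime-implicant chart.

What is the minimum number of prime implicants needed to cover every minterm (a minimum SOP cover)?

Round 0: 00000✓ 00010✓ 00011✓ 00100✓ 00101✓ 01010✓ 01011✓ 01100✓ 01101✓ 01110✓ 10001✓ 10100✓ 10101✓ 10111✓ 11000 11011✓ 11111✓
Round 1: -0100✓ -0101✓ -1011 0-010✓ 0-011✓ 0-100✓ 0-101✓ 00-00 000-0 0001-✓ 0010-✓ 01-10 0101-✓ 011-0 0110-✓ 1-111 10-01 101-1 1010-✓ 11-11
Round 2: -010- 0-01- 0-10-
PIs = {-010-, -1011, 0-01-, 0-10-, 00-00, 000-0, 01-10, 011-0, 1-111, 10-01, 101-1, 11-11, 11000}
Coverage chart:
  m0: 00-00,000-0
  m2: 0-01-,000-0
  m3: 0-01- ←essential
  m4: -010-,0-10-,00-00
  m5: -010-,0-10-
  m10: 0-01-,01-10
  m11: -1011,0-01-
  m12: 0-10-,011-0
  m13: 0-10- ←essential
  m14: 01-10,011-0
  m17: 10-01 ←essential
  m20: -010- ←essential
  m21: -010-,10-01,101-1
  m23: 1-111,101-1
  m24: 11000 ←essential
  m27: -1011,11-11
  m31: 1-111,11-11
Essential: -010-, 0-01-, 0-10-, 10-01, 11000
Petrick residual → -1011, 00-00, 01-10, 1-111
Min cover (9 terms): b'cd' + bc'de + a'c'd + a'cd' + a'b'd'e' + a'bde' + acde + ab'd'e + abc'd'e'

9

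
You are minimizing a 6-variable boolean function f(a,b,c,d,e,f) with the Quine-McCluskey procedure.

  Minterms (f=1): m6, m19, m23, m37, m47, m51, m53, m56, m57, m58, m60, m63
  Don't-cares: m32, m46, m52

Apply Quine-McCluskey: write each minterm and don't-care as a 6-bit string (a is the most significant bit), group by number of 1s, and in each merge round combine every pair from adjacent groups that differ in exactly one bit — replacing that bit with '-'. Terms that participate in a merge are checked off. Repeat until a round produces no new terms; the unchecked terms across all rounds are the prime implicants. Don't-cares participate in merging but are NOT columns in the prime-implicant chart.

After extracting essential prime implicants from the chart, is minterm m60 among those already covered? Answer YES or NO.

NO

Round 0: 000110 010011✓ 010111✓ 100000 100101✓ 101110✓ 101111✓ 110011✓ 110100✓ 110101✓ 111000✓ 111001✓ 111010✓ 111100✓ 111111✓
Round 1: -10011 010-11 1-0101 1-1111 10111- 11-100 11010- 111-00 1110-0 11100-
PIs = {-10011, 000110, 010-11, 1-0101, 1-1111, 100000, 10111-, 11-100, 11010-, 111-00, 1110-0, 11100-}
Coverage chart:
  m6: 000110 ←essential
  m19: -10011,010-11
  m23: 010-11 ←essential
  m37: 1-0101 ←essential
  m47: 1-1111,10111-
  m51: -10011 ←essential
  m53: 1-0101,11010-
  m56: 111-00,1110-0,11100-
  m57: 11100- ←essential
  m58: 1110-0 ←essential
  m60: 11-100,111-00
  m63: 1-1111 ←essential
Essential: -10011, 000110, 010-11, 1-0101, 1-1111, 1110-0, 11100-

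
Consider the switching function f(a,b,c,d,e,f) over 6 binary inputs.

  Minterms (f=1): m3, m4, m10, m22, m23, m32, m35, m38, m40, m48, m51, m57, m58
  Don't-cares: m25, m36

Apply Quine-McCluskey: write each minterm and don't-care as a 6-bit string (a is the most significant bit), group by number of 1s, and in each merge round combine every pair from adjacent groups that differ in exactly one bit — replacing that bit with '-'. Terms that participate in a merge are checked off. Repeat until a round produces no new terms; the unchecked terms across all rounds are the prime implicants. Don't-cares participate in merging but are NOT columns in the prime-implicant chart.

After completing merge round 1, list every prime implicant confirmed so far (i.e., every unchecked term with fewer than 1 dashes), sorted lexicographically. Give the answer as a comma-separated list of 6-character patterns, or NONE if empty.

size-2^0 implicants → 000011(✓)  000100(✓)  001010  010110(✓)  010111(✓)  011001(✓)  100000(✓)  100011(✓)  100100(✓)  100110(✓)  101000(✓)  110000(✓)  110011(✓)  111001(✓)  111010
size-2^1 implicants → -00011  -00100  -11001  01011-  1-0000  1-0011  10-000  100-00  1001-0
Unchecked terms (primes): -00011, -00100, -11001, 001010, 01011-, 1-0000, 1-0011, 10-000, 100-00, 1001-0, 111010

001010, 111010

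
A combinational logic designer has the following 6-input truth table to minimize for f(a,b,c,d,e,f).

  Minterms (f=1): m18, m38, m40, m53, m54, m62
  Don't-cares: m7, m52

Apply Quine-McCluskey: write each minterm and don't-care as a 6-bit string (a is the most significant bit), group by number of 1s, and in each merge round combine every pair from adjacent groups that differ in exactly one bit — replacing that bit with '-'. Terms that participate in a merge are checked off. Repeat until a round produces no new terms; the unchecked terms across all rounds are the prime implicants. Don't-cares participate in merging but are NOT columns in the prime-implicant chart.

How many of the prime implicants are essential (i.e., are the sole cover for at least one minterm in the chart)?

[col 0] 000111, 010010, 100110*, 101000, 110100*, 110101*, 110110*, 111110*
[col 1] 1-0110, 11-110, 1101-0, 11010-
Prime implicants: 000111, 010010, 1-0110, 101000, 11-110, 1101-0, 11010-
PI chart (minterm → PIs covering it):
  18 | 010010  (sole → essential)
  38 | 1-0110  (sole → essential)
  40 | 101000  (sole → essential)
  53 | 11010-  (sole → essential)
  54 | 1-0110,11-110,1101-0
  62 | 11-110  (sole → essential)
Essential prime implicants: 010010, 1-0110, 101000, 11-110, 11010-

5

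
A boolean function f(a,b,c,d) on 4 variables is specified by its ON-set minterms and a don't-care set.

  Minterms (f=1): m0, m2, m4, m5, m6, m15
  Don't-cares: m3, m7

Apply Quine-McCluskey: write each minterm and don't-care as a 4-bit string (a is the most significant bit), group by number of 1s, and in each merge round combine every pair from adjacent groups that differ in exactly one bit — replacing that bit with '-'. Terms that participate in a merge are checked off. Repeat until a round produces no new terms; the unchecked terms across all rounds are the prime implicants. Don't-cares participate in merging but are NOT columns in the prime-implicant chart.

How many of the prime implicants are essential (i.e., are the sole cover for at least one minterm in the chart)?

3

[col 0] 0000*, 0010*, 0011*, 0100*, 0101*, 0110*, 0111*, 1111*
[col 1] -111, 0-00*, 0-10*, 0-11*, 00-0*, 001-*, 01-0*, 01-1*, 010-*, 011-*
[col 2] 0--0, 0-1-, 01--
Prime implicants: -111, 0--0, 0-1-, 01--
PI chart (minterm → PIs covering it):
  0 | 0--0  (sole → essential)
  2 | 0--0,0-1-
  4 | 0--0,01--
  5 | 01--  (sole → essential)
  6 | 0--0,0-1-,01--
  15 | -111  (sole → essential)
Essential prime implicants: -111, 0--0, 01--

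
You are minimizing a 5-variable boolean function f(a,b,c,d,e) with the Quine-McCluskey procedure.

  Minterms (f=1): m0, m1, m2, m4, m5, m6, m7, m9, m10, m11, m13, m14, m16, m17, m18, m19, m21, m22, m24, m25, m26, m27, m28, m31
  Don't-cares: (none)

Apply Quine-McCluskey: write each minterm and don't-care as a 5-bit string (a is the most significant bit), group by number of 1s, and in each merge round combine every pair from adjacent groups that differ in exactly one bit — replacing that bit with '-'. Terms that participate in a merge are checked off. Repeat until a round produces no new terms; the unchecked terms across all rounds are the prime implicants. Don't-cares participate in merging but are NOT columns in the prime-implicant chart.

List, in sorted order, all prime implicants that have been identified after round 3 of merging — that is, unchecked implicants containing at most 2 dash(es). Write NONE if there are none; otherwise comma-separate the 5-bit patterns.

--001, --010, -0-01, -0-10, -00-0, -000-, -10-1, -101-, 0--01, 0--10, 00--0, 00-0-, 001--, 11-00, 11-11

Round 0: 00000✓ 00001✓ 00010✓ 00100✓ 00101✓ 00110✓ 00111✓ 01001✓ 01010✓ 01011✓ 01101✓ 01110✓ 10000✓ 10001✓ 10010✓ 10011✓ 10101✓ 10110✓ 11000✓ 11001✓ 11010✓ 11011✓ 11100✓ 11111✓
Round 1: -0000✓ -0001✓ -0010✓ -0101✓ -0110✓ -1001✓ -1010✓ -1011✓ 0-001✓ 0-010✓ 0-101✓ 0-110✓ 00-00✓ 00-01✓ 00-10✓ 000-0✓ 0000-✓ 001-0✓ 001-1✓ 0010-✓ 0011-✓ 01-01✓ 01-10✓ 010-1✓ 0101-✓ 1-000✓ 1-001✓ 1-010✓ 1-011✓ 10-01✓ 10-10✓ 100-0✓ 100-1✓ 1000-✓ 1001-✓ 11-00 11-11 110-0✓ 110-1✓ 1100-✓ 1101-✓
Round 2: --001 --010 -0-01 -0-10 -00-0 -000- -10-1 -101- 0--01 0--10 00--0 00-0- 001-- 1-0-0✓ 1-0-1✓ 1-00-✓ 1-01-✓ 100--✓ 110--✓
Round 3: 1-0--
PIs = {--001, --010, -0-01, -0-10, -00-0, -000-, -10-1, -101-, 0--01, 0--10, 00--0, 00-0-, 001--, 1-0--, 11-00, 11-11}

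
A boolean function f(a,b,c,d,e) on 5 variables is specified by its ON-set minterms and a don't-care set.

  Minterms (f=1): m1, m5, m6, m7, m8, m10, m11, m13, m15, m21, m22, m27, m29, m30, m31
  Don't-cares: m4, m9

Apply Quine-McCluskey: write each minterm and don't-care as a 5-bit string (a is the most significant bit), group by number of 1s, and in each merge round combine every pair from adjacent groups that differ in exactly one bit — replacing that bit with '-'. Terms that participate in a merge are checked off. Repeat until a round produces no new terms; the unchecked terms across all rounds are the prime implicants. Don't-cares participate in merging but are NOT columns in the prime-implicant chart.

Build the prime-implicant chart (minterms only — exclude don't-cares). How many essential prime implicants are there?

4

[col 0] 00001*, 00100*, 00101*, 00110*, 00111*, 01000*, 01001*, 01010*, 01011*, 01101*, 01111*, 10101*, 10110*, 11011*, 11101*, 11110*, 11111*
[col 1] -0101*, -0110, -1011*, -1101*, -1111*, 0-001*, 0-101*, 0-111*, 00-01*, 001-0*, 001-1*, 0010-*, 0011-*, 01-01*, 01-11*, 010-0*, 010-1*, 0100-*, 0101-*, 011-1*, 1-101*, 1-110, 11-11*, 111-1*, 1111-
[col 2] --101, -1-11, -11-1, 0--01, 0-1-1, 001--, 01--1, 010--
Prime implicants: --101, -0110, -1-11, -11-1, 0--01, 0-1-1, 001--, 01--1, 010--, 1-110, 1111-
PI chart (minterm → PIs covering it):
  1 | 0--01  (sole → essential)
  5 | --101,0--01,0-1-1,001--
  6 | -0110,001--
  7 | 0-1-1,001--
  8 | 010--  (sole → essential)
  10 | 010--  (sole → essential)
  11 | -1-11,01--1,010--
  13 | --101,-11-1,0--01,0-1-1,01--1
  15 | -1-11,-11-1,0-1-1,01--1
  21 | --101  (sole → essential)
  22 | -0110,1-110
  27 | -1-11  (sole → essential)
  29 | --101,-11-1
  30 | 1-110,1111-
  31 | -1-11,-11-1,1111-
Essential prime implicants: --101, -1-11, 0--01, 010--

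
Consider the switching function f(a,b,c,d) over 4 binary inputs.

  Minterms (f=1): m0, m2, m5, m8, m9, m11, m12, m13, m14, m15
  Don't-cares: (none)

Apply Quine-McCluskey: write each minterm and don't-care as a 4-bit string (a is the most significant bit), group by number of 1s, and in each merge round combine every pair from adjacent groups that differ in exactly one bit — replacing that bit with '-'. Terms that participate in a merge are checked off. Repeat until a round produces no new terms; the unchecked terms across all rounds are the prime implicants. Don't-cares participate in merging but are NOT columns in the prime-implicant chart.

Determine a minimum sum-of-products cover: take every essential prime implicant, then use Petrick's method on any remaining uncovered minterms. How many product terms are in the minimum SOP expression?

5

size-2^0 implicants → 0000(✓)  0010(✓)  0101(✓)  1000(✓)  1001(✓)  1011(✓)  1100(✓)  1101(✓)  1110(✓)  1111(✓)
size-2^1 implicants → -000  -101  00-0  1-00(✓)  1-01(✓)  1-11(✓)  10-1(✓)  100-(✓)  11-0(✓)  11-1(✓)  110-(✓)  111-(✓)
size-2^2 implicants → 1--1  1-0-  11--
Unchecked terms (primes): -000, -101, 00-0, 1--1, 1-0-, 11--
Minterm coverage:
  m0 ⊆ -000,00-0
  m2 ⊆ 00-0 [E]
  m5 ⊆ -101 [E]
  m8 ⊆ -000,1-0-
  m9 ⊆ 1--1,1-0-
  m11 ⊆ 1--1 [E]
  m12 ⊆ 1-0-,11--
  m13 ⊆ -101,1--1,1-0-,11--
  m14 ⊆ 11-- [E]
  m15 ⊆ 1--1,11--
E = {-101, 00-0, 1--1, 11--}
Petrick residual → -000
Cover = b'c'd' + bc'd + a'b'd' + ad + ab  |cover|=5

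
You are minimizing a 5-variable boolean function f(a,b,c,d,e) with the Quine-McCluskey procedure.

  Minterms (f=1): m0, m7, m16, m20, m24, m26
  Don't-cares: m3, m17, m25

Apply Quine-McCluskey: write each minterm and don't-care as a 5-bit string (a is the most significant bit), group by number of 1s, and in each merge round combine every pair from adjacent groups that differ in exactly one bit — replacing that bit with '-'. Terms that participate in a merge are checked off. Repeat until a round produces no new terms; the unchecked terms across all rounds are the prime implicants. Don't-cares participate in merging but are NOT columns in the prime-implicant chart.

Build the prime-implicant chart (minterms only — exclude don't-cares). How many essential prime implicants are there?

[col 0] 00000*, 00011*, 00111*, 10000*, 10001*, 10100*, 11000*, 11001*, 11010*
[col 1] -0000, 00-11, 1-000*, 1-001*, 10-00, 1000-*, 110-0, 1100-*
[col 2] 1-00-
Prime implicants: -0000, 00-11, 1-00-, 10-00, 110-0
PI chart (minterm → PIs covering it):
  0 | -0000  (sole → essential)
  7 | 00-11  (sole → essential)
  16 | -0000,1-00-,10-00
  20 | 10-00  (sole → essential)
  24 | 1-00-,110-0
  26 | 110-0  (sole → essential)
Essential prime implicants: -0000, 00-11, 10-00, 110-0

4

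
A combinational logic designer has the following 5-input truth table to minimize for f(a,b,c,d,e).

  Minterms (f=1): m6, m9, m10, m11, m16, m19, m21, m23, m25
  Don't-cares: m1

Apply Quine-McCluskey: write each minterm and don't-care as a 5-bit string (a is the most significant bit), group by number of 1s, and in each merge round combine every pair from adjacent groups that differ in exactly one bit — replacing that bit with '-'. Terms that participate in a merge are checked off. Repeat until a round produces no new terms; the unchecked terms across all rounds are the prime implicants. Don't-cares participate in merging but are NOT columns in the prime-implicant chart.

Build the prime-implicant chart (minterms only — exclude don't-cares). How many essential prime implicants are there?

6

size-2^0 implicants → 00001(✓)  00110  01001(✓)  01010(✓)  01011(✓)  10000  10011(✓)  10101(✓)  10111(✓)  11001(✓)
size-2^1 implicants → -1001  0-001  010-1  0101-  10-11  101-1
Unchecked terms (primes): -1001, 0-001, 00110, 010-1, 0101-, 10-11, 10000, 101-1
Minterm coverage:
  m6 ⊆ 00110 [E]
  m9 ⊆ -1001,0-001,010-1
  m10 ⊆ 0101- [E]
  m11 ⊆ 010-1,0101-
  m16 ⊆ 10000 [E]
  m19 ⊆ 10-11 [E]
  m21 ⊆ 101-1 [E]
  m23 ⊆ 10-11,101-1
  m25 ⊆ -1001 [E]
E = {-1001, 00110, 0101-, 10-11, 10000, 101-1}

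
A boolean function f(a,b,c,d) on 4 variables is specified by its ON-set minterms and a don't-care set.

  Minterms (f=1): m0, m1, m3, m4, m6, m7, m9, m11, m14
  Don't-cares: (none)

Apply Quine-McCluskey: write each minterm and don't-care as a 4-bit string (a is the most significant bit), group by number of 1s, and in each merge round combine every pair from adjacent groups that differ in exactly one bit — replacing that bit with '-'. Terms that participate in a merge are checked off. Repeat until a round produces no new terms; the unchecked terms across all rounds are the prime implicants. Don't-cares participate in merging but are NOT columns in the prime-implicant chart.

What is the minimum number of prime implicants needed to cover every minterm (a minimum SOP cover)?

4

[col 0] 0000*, 0001*, 0011*, 0100*, 0110*, 0111*, 1001*, 1011*, 1110*
[col 1] -001*, -011*, -110, 0-00, 0-11, 00-1*, 000-, 01-0, 011-, 10-1*
[col 2] -0-1
Prime implicants: -0-1, -110, 0-00, 0-11, 000-, 01-0, 011-
PI chart (minterm → PIs covering it):
  0 | 0-00,000-
  1 | -0-1,000-
  3 | -0-1,0-11
  4 | 0-00,01-0
  6 | -110,01-0,011-
  7 | 0-11,011-
  9 | -0-1  (sole → essential)
  11 | -0-1  (sole → essential)
  14 | -110  (sole → essential)
Essential prime implicants: -0-1, -110
Petrick residual → 0-00, 0-11
Minimum SOP uses 4 PIs: b'd + bcd' + a'c'd' + a'cd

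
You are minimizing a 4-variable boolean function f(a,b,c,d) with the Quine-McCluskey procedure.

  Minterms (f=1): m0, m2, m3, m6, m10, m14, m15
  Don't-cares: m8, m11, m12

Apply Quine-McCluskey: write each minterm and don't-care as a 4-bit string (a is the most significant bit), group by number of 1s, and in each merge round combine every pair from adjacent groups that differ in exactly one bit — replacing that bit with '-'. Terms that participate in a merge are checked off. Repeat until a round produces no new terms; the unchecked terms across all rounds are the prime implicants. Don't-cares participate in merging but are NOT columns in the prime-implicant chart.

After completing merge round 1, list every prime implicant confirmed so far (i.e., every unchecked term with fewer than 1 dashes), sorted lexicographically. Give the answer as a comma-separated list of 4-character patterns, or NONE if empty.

[col 0] 0000*, 0010*, 0011*, 0110*, 1000*, 1010*, 1011*, 1100*, 1110*, 1111*
[col 1] -000*, -010*, -011*, -110*, 0-10*, 00-0*, 001-*, 1-00*, 1-10*, 1-11*, 10-0*, 101-*, 11-0*, 111-*
[col 2] --10, -0-0, -01-, 1--0, 1-1-
Prime implicants: --10, -0-0, -01-, 1--0, 1-1-

NONE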